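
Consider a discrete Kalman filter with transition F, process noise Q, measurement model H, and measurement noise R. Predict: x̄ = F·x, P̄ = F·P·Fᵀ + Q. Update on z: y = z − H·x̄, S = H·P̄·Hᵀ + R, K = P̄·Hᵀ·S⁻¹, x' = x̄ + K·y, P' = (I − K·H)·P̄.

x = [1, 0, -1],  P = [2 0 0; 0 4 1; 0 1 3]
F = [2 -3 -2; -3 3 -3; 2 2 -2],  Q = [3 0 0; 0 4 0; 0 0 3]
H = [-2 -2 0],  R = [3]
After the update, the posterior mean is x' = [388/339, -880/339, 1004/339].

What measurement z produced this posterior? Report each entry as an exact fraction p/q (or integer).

z = [3]

x̄ = F·x = [4, 0, 4]
P̄ = F·P·Fᵀ + Q = [71 -27 -2; -27 67 18; -2 18 31]
S = H·P̄·Hᵀ + R = [339]
K = P̄·Hᵀ·S⁻¹ = [-88/339; -80/339; -32/339]
x' − x̄ = [-968/339, -880/339, -352/339] = K·y
y = (KᵀK)⁻¹·Kᵀ·(x' − x̄) = [11]
z = y + H·x̄ = [11] + [-8] = [3]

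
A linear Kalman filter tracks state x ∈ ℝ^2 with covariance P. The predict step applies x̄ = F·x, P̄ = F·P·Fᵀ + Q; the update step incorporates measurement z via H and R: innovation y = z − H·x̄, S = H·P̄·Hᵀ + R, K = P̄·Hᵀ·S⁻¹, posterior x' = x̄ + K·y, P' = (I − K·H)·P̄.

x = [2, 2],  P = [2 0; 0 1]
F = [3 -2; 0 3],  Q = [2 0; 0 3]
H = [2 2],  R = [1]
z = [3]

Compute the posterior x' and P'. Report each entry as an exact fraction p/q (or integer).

x' = [-274/97, 426/97]
P' = [1032/97 -1014/97; -1014/97 1020/97]

x̄ = F·x = [2, 6]
P̄ = F·P·Fᵀ + Q = [24 -6; -6 12]
y = z − H·x̄ = [-13]
S = H·P̄·Hᵀ + R = [97]
K = P̄·Hᵀ·S⁻¹ = [36/97; 12/97]
x' = x̄ + K·y = [-274/97, 426/97]
P' = (I − K·H)·P̄ = [1032/97 -1014/97; -1014/97 1020/97]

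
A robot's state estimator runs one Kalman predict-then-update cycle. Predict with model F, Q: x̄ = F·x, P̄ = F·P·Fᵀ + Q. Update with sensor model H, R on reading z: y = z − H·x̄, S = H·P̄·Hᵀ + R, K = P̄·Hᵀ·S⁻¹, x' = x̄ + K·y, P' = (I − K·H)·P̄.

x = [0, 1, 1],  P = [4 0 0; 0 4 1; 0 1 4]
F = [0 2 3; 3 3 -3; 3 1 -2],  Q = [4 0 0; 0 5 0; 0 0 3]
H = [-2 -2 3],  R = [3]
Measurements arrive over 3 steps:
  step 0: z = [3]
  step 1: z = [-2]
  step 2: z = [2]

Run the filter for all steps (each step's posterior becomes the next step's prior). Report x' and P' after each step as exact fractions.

step 0: x' = [-37/263, 136/263, 321/263], P' = [7207/526 -1861/526 3395/526; -1861/526 49681/526 31897/526; 3395/526 31897/526 23601/526]
step 1: x' = [4027979/3009437, -10114395/3009437, -6066365/3009437], P' = [256748515/6018874 112680659/6018874 122064172/3009437; 112680659/6018874 127722889/6018874 79868255/3009437; 122064172/3009437 79868255/3009437 134727736/3009437]
step 2: x' = [52434479273/9281729825, 57131859083/9281729825, 79345309472/9281729825], P' = [664861008773/9281729825 313221277933/9281729825 647512589947/9281729825; 313221277933/9281729825 268884397268/9281729825 386547521162/9281729825; 647512589947/9281729825 386547521162/9281729825 688420843358/9281729825]

step 0: x̄ = F·x = [5, 0, -1]
step 0: P̄ = F·P·Fᵀ + Q = [68 -9 -17; -9 95 63; -17 63 55]
step 0: y = z − H·x̄ = [16]
step 0: S = H·P̄·Hᵀ + R = [526]
step 0: K = P̄·Hᵀ·S⁻¹ = [-169/526; 17/526; 73/526]
step 0: x' = x̄ + K·y = [-37/263, 136/263, 321/263]
step 0: P' = (I − K·H)·P̄ = [7207/526 -1861/526 3395/526; -1861/526 49681/526 31897/526; 3395/526 31897/526 23601/526]
step 1: x̄ = F·x = [1235/263, -666/263, -617/263]
step 1: P̄ = F·P·Fᵀ + Q = [796001/526 200757/526 -27376/263; 200757/526 58277/526 -2409/263; -27376/263 -2409/263 15516/263]
step 1: y = z − H·x̄ = [2463/263]
step 1: S = H·P̄·Hᵀ + R = [3009437/263]
step 1: K = P̄·Hᵀ·S⁻¹ = [-1078886/3009437; -266261/3009437; 106118/3009437]
step 1: x' = x̄ + K·y = [4027979/3009437, -10114395/3009437, -6066365/3009437]
step 1: P' = (I − K·H)·P̄ = [256748515/6018874 112680659/6018874 122064172/3009437; 112680659/6018874 127722889/6018874 79868255/3009437; 122064172/3009437 79868255/3009437 134727736/3009437]
step 2: x̄ = F·x = [-38427885/3009437, -60153/3009437, 14102272/3009437]
step 2: P̄ = F·P·Fᵀ + Q = [2438452210/3009437 846843333/3009437 676107743/3009437; 846843333/3009437 337060372/3009437 281626146/3009437; 676107743/3009437 281626146/3009437 320967910/3009437]
step 2: y = z − H·x̄ = [-113264018/3009437]
step 2: S = H·P̄·Hᵀ + R = [9281729825/3009437]
step 2: K = P̄·Hᵀ·S⁻¹ = [-4542267857/9281729825; -1522928972/9281729825; -952564048/9281729825]
step 2: x' = x̄ + K·y = [52434479273/9281729825, 57131859083/9281729825, 79345309472/9281729825]
step 2: P' = (I − K·H)·P̄ = [664861008773/9281729825 313221277933/9281729825 647512589947/9281729825; 313221277933/9281729825 268884397268/9281729825 386547521162/9281729825; 647512589947/9281729825 386547521162/9281729825 688420843358/9281729825]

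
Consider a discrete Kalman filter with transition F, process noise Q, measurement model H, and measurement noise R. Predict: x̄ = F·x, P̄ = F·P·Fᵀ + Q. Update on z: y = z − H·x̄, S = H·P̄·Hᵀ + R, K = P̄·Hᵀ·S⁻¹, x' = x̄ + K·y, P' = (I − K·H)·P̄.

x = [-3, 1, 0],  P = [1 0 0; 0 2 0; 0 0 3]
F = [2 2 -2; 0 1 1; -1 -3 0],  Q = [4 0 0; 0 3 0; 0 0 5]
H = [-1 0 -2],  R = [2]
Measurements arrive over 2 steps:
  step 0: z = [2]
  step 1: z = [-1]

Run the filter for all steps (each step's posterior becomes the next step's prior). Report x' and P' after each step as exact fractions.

step 0: x' = [-4, 3/5, 34/35], P' = [28 -2 -14; -2 26/5 4/5; -14 4/5 262/35]
step 1: x' = [-16932/2659, 385/2659, 9702/2659], P' = [601780/2659 -49288/2659 -299708/2659; -49288/2659 17157/2659 23934/2659; -299708/2659 23934/2659 150575/2659]

step 0: x̄ = F·x = [-4, 1, 0]
step 0: P̄ = F·P·Fᵀ + Q = [28 -2 -14; -2 8 -6; -14 -6 24]
step 0: y = z − H·x̄ = [-2]
step 0: S = H·P̄·Hᵀ + R = [70]
step 0: K = P̄·Hᵀ·S⁻¹ = [0; 1/5; -17/35]
step 0: x' = x̄ + K·y = [-4, 3/5, 34/35]
step 0: P' = (I − K·H)·P̄ = [28 -2 -14; -2 26/5 4/5; -14 4/5 262/35]
step 1: x̄ = F·x = [-306/35, 11/7, 11/5]
step 1: P̄ = F·P·Fᵀ + Q = [8972/35 -256/7 -472/5; -256/7 121/7 -2; -472/5 -2 339/5]
step 1: y = z − H·x̄ = [-187/35]
step 1: S = H·P̄·Hᵀ + R = [5318/35]
step 1: K = P̄·Hᵀ·S⁻¹ = [-1182/2659; 710/2659; -721/2659]
step 1: x' = x̄ + K·y = [-16932/2659, 385/2659, 9702/2659]
step 1: P' = (I − K·H)·P̄ = [601780/2659 -49288/2659 -299708/2659; -49288/2659 17157/2659 23934/2659; -299708/2659 23934/2659 150575/2659]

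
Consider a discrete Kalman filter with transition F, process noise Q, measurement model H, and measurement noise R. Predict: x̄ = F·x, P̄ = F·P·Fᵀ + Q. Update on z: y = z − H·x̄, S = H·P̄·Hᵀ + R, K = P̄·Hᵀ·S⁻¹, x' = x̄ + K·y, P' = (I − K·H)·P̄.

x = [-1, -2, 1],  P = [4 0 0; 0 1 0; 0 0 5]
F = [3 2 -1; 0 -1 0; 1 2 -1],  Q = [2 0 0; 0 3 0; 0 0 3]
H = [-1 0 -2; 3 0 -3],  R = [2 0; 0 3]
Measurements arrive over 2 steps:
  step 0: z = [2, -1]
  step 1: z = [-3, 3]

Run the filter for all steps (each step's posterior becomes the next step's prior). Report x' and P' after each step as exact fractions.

step 0: x̄ = F·x = [-8, 2, -6]
step 0: P̄ = F·P·Fᵀ + Q = [47 -2 21; -2 4 -2; 21 -2 16]
step 0: y = z − H·x̄ = [-18, 5]
step 0: S = H·P̄·Hᵀ + R = [197 -108; -108 192]
step 0: K = P̄·Hᵀ·S⁻¹ = [-361/1090 959/4360; 24/545 27/1090; -713/2180 -923/8720]
step 0: x' = x̄ + K·y = [-4093/4360, 1451/1090, -5599/8720]
step 0: P' = (I − K·H)·P̄ = [801/2180 -7/545 643/4360; -7/545 2036/545 -41/1090; 643/4360 -41/1090 2209/8720]
step 1: x̄ = F·x = [4257/8720, -1451/1090, 20629/8720]
step 1: P̄ = F·P·Fᵀ + Q = [171041/8720 -8143/1090 137397/8720; -8143/1090 3671/545 -8171/1090; 137397/8720 -8171/1090 160169/8720]
step 1: y = z − H·x̄ = [3871/1744, 18819/2180]
step 1: S = H·P̄·Hᵀ + R = [275749/1744 1785/436; 1785/436 33369/545]
step 1: K = P̄·Hᵀ·S⁻¹ = [-164944/501613 2963987/14045164; 10196/71659 -4141/501613; -330313/1003226 -2975887/28090328]
step 1: x' = x̄ + K·y = [22192385/14045164, -545073/501613, 20235399/28090328]
step 1: P' = (I − K·H)·P̄ = [2527473/7022582 -50342/501613 2090959/14045164; -50342/501613 253689/71659 -46201/501613; 2090959/14045164 -46201/501613 7157805/28090328]

step 0: x' = [-4093/4360, 1451/1090, -5599/8720], P' = [801/2180 -7/545 643/4360; -7/545 2036/545 -41/1090; 643/4360 -41/1090 2209/8720]
step 1: x' = [22192385/14045164, -545073/501613, 20235399/28090328], P' = [2527473/7022582 -50342/501613 2090959/14045164; -50342/501613 253689/71659 -46201/501613; 2090959/14045164 -46201/501613 7157805/28090328]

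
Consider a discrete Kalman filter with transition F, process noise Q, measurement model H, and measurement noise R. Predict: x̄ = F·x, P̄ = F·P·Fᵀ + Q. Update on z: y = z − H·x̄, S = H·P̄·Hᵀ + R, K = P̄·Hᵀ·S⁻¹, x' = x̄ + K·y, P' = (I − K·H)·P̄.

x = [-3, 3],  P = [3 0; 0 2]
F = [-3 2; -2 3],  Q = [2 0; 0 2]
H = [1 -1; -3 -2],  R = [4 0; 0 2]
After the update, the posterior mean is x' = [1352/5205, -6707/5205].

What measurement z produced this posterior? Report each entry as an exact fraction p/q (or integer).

z = [3, 2]

x̄ = F·x = [15, 15]
P̄ = F·P·Fᵀ + Q = [37 30; 30 32]
S = H·P̄·Hᵀ + R = [13 -17; -17 823]
K = P̄·Hᵀ·S⁻¹ = [1427/5205 -1052/5205; -2132/5205 -1018/5205]
x' − x̄ = [-76723/5205, -84782/5205] = K·y
y = (KᵀK)⁻¹·Kᵀ·(x' − x̄) = [3, 77]
z = y + H·x̄ = [3, 77] + [0, -75] = [3, 2]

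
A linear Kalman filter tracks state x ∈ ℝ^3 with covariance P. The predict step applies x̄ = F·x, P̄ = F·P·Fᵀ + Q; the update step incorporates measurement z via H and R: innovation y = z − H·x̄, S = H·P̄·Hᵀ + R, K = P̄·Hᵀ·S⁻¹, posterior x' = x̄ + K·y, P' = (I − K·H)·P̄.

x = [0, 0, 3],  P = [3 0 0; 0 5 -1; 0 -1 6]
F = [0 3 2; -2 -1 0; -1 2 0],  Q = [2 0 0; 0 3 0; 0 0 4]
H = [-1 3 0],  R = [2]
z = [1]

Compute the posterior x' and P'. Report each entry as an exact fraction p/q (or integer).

x' = [1228/319, 511/319, -266/319]
P' = [9217/319 3007/319 4570/319; 3007/319 1051/319 1498/319; 4570/319 1498/319 7169/319]

x̄ = F·x = [6, 0, 0]
P̄ = F·P·Fᵀ + Q = [59 -13 26; -13 20 -4; 26 -4 27]
y = z − H·x̄ = [7]
S = H·P̄·Hᵀ + R = [319]
K = P̄·Hᵀ·S⁻¹ = [-98/319; 73/319; -38/319]
x' = x̄ + K·y = [1228/319, 511/319, -266/319]
P' = (I − K·H)·P̄ = [9217/319 3007/319 4570/319; 3007/319 1051/319 1498/319; 4570/319 1498/319 7169/319]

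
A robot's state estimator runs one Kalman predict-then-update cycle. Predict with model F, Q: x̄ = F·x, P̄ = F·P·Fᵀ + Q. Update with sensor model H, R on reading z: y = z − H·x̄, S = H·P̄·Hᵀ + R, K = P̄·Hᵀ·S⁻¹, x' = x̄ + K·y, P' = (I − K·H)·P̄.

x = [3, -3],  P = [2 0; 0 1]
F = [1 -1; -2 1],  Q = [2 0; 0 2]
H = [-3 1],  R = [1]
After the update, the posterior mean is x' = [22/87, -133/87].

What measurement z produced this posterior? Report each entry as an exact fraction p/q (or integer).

z = [-2]

x̄ = F·x = [6, -9]
P̄ = F·P·Fᵀ + Q = [5 -5; -5 11]
S = H·P̄·Hᵀ + R = [87]
K = P̄·Hᵀ·S⁻¹ = [-20/87; 26/87]
x' − x̄ = [-500/87, 650/87] = K·y
y = (KᵀK)⁻¹·Kᵀ·(x' − x̄) = [25]
z = y + H·x̄ = [25] + [-27] = [-2]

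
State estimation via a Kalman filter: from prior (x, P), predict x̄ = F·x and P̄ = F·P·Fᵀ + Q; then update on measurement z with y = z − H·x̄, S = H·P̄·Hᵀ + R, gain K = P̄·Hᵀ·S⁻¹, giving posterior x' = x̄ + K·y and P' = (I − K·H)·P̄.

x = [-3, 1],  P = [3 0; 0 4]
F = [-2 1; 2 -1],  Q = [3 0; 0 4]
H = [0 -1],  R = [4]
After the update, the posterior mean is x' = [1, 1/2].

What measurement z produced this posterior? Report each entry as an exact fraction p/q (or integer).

x̄ = F·x = [7, -7]
P̄ = F·P·Fᵀ + Q = [19 -16; -16 20]
S = H·P̄·Hᵀ + R = [24]
K = P̄·Hᵀ·S⁻¹ = [2/3; -5/6]
x' − x̄ = [-6, 15/2] = K·y
y = (KᵀK)⁻¹·Kᵀ·(x' − x̄) = [-9]
z = y + H·x̄ = [-9] + [7] = [-2]

z = [-2]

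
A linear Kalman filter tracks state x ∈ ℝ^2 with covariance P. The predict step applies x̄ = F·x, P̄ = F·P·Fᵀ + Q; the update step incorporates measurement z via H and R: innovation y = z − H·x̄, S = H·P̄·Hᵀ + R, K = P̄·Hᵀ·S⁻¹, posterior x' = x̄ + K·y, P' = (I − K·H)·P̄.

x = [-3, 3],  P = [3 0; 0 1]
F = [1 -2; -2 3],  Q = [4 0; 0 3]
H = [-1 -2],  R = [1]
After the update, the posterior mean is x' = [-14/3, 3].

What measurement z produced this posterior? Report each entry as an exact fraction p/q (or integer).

x̄ = F·x = [-9, 15]
P̄ = F·P·Fᵀ + Q = [11 -12; -12 24]
S = H·P̄·Hᵀ + R = [60]
K = P̄·Hᵀ·S⁻¹ = [13/60; -3/5]
x' − x̄ = [13/3, -12] = K·y
y = (KᵀK)⁻¹·Kᵀ·(x' − x̄) = [20]
z = y + H·x̄ = [20] + [-21] = [-1]

z = [-1]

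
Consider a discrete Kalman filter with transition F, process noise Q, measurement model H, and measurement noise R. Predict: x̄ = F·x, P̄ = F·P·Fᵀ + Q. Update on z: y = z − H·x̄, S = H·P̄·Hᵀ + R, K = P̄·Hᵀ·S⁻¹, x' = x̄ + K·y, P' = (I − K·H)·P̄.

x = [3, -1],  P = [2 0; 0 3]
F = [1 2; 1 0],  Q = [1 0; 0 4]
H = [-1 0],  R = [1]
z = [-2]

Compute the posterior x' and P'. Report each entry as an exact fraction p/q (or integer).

x̄ = F·x = [1, 3]
P̄ = F·P·Fᵀ + Q = [15 2; 2 6]
y = z − H·x̄ = [-1]
S = H·P̄·Hᵀ + R = [16]
K = P̄·Hᵀ·S⁻¹ = [-15/16; -1/8]
x' = x̄ + K·y = [31/16, 25/8]
P' = (I − K·H)·P̄ = [15/16 1/8; 1/8 23/4]

x' = [31/16, 25/8]
P' = [15/16 1/8; 1/8 23/4]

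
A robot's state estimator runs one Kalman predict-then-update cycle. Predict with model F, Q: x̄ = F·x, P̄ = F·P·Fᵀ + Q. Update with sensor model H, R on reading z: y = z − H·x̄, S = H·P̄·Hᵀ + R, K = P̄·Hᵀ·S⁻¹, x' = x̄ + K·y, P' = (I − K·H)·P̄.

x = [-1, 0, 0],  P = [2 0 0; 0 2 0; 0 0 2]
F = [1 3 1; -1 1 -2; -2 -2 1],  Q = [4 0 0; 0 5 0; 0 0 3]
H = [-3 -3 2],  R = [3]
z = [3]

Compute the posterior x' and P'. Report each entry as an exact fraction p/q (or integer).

x̄ = F·x = [-1, 1, 2]
P̄ = F·P·Fᵀ + Q = [26 0 -14; 0 17 -4; -14 -4 21]
y = z − H·x̄ = [-1]
S = H·P̄·Hᵀ + R = [690]
K = P̄·Hᵀ·S⁻¹ = [-53/345; -59/690; 16/115]
x' = x̄ + K·y = [-292/345, 749/690, 214/115]
P' = (I − K·H)·P̄ = [3352/345 -3127/345 86/115; -3127/345 8249/690 484/115; 86/115 484/115 879/115]

x' = [-292/345, 749/690, 214/115]
P' = [3352/345 -3127/345 86/115; -3127/345 8249/690 484/115; 86/115 484/115 879/115]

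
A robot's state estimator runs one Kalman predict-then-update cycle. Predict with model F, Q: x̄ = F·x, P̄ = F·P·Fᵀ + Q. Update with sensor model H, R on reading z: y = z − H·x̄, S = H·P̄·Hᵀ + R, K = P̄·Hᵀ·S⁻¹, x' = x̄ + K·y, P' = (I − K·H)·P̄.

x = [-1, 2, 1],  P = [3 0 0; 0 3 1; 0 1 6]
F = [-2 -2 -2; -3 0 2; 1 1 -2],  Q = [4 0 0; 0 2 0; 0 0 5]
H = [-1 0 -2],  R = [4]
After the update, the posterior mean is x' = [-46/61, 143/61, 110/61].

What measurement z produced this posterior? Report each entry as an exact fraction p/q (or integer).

z = [-3]

x̄ = F·x = [-4, 5, -1]
P̄ = F·P·Fᵀ + Q = [60 -10 14; -10 53 -31; 14 -31 31]
S = H·P̄·Hᵀ + R = [244]
K = P̄·Hᵀ·S⁻¹ = [-22/61; 18/61; -19/61]
x' − x̄ = [198/61, -162/61, 171/61] = K·y
y = (KᵀK)⁻¹·Kᵀ·(x' − x̄) = [-9]
z = y + H·x̄ = [-9] + [6] = [-3]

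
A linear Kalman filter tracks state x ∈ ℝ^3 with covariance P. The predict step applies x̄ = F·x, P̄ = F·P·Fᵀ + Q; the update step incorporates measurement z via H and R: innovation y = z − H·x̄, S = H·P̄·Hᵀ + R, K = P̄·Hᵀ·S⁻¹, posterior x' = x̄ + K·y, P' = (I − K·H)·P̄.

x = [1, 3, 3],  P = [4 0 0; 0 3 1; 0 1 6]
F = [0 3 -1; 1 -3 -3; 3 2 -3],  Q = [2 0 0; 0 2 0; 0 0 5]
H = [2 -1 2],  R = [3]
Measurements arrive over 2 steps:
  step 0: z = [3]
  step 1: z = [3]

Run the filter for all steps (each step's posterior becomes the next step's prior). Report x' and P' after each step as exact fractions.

step 0: x̄ = F·x = [6, -17, 0]
step 0: P̄ = F·P·Fᵀ + Q = [29 -15 25; -15 105 51; 25 51 95]
step 0: y = z − H·x̄ = [-26]
step 0: S = H·P̄·Hᵀ + R = [660]
step 0: K = P̄·Hᵀ·S⁻¹ = [41/220; -1/20; 63/220]
step 0: x' = x̄ + K·y = [127/110, -157/10, -819/110]
step 0: P' = (I − K·H)·P̄ = [1337/220 -177/20 -2249/220; -177/20 2067/20 1209/20; -2249/220 1209/20 8993/220]
step 1: x̄ = F·x = [-2181/55, 1553/22, -28/5]
step 1: P̄ = F·P·Fᵀ + Q = [33568/55 -13052/11 144/5; -13052/11 110381/44 132; 144/5 132 967/5]
step 1: y = z − H·x̄ = [1641/10]
step 1: S = H·P̄·Hᵀ + R = [203503/20]
step 1: K = P̄·Hᵀ·S⁻¹ = [49296/203503; -92355/203503; 6248/203503]
step 1: x' = x̄ + K·y = [216201/2238533, -8689931/2238533, -114320/203503]
step 1: P' = (I − K·H)·P̄ = [29685152/2238533 -152118512/2238533 -9539184/203503; -152118512/2238533 924520847/2238533 55714098/203503; -9539184/203503 55714098/203503 37405605/203503]

step 0: x' = [127/110, -157/10, -819/110], P' = [1337/220 -177/20 -2249/220; -177/20 2067/20 1209/20; -2249/220 1209/20 8993/220]
step 1: x' = [216201/2238533, -8689931/2238533, -114320/203503], P' = [29685152/2238533 -152118512/2238533 -9539184/203503; -152118512/2238533 924520847/2238533 55714098/203503; -9539184/203503 55714098/203503 37405605/203503]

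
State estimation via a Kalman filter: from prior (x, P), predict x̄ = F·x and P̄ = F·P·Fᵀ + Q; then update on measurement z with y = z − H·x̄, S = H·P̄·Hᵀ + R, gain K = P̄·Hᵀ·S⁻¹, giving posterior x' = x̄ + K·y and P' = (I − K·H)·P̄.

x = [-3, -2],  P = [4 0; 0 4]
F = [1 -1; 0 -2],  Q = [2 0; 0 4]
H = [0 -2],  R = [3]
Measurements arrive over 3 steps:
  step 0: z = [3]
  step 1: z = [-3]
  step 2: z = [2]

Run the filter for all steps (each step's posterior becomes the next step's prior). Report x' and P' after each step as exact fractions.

step 0: x̄ = F·x = [-1, 4]
step 0: P̄ = F·P·Fᵀ + Q = [10 8; 8 20]
step 0: y = z − H·x̄ = [11]
step 0: S = H·P̄·Hᵀ + R = [83]
step 0: K = P̄·Hᵀ·S⁻¹ = [-16/83; -40/83]
step 0: x' = x̄ + K·y = [-259/83, -108/83]
step 0: P' = (I − K·H)·P̄ = [574/83 24/83; 24/83 60/83]
step 1: x̄ = F·x = [-151/83, 216/83]
step 1: P̄ = F·P·Fᵀ + Q = [752/83 72/83; 72/83 572/83]
step 1: y = z − H·x̄ = [183/83]
step 1: S = H·P̄·Hᵀ + R = [2537/83]
step 1: K = P̄·Hᵀ·S⁻¹ = [-144/2537; -1144/2537]
step 1: x' = x̄ + K·y = [-4933/2537, 4080/2537]
step 1: P' = (I − K·H)·P̄ = [22736/2537 216/2537; 216/2537 1716/2537]
step 2: x̄ = F·x = [-9013/2537, -8160/2537]
step 2: P̄ = F·P·Fᵀ + Q = [29094/2537 3000/2537; 3000/2537 17012/2537]
step 2: y = z − H·x̄ = [-11246/2537]
step 2: S = H·P̄·Hᵀ + R = [75659/2537]
step 2: K = P̄·Hᵀ·S⁻¹ = [-6000/75659; -34024/75659]
step 2: x' = x̄ + K·y = [-242191/75659, -92528/75659]
step 2: P' = (I − K·H)·P̄ = [853458/75659 9000/75659; 9000/75659 51036/75659]

step 0: x' = [-259/83, -108/83], P' = [574/83 24/83; 24/83 60/83]
step 1: x' = [-4933/2537, 4080/2537], P' = [22736/2537 216/2537; 216/2537 1716/2537]
step 2: x' = [-242191/75659, -92528/75659], P' = [853458/75659 9000/75659; 9000/75659 51036/75659]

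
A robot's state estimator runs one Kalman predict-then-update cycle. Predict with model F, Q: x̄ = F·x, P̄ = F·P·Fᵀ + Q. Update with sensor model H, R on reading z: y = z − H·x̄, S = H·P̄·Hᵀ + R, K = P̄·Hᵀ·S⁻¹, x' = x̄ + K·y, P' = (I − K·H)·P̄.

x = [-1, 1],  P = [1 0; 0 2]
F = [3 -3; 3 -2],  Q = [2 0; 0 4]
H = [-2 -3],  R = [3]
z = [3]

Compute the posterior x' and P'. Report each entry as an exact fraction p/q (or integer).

x̄ = F·x = [-6, -5]
P̄ = F·P·Fᵀ + Q = [29 21; 21 21]
y = z − H·x̄ = [-24]
S = H·P̄·Hᵀ + R = [560]
K = P̄·Hᵀ·S⁻¹ = [-121/560; -3/16]
x' = x̄ + K·y = [-57/70, -1/2]
P' = (I − K·H)·P̄ = [1599/560 -27/16; -27/16 21/16]

x' = [-57/70, -1/2]
P' = [1599/560 -27/16; -27/16 21/16]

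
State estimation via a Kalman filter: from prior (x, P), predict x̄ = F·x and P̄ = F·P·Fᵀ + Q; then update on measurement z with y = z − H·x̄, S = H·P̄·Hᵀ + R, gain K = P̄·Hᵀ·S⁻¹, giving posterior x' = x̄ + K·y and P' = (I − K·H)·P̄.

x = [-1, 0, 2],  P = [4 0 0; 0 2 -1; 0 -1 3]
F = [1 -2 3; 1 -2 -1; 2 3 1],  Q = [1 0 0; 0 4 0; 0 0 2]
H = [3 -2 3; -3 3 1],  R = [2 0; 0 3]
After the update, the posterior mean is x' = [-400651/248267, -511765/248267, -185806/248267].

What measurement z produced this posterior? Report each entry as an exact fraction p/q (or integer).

z = [-3, -2]

x̄ = F·x = [5, -3, 0]
P̄ = F·P·Fᵀ + Q = [52 7 -2; 7 15 -2; -2 -2 33]
S = H·P̄·Hᵀ + R = [731 -356; -356 513]
K = P̄·Hᵀ·S⁻¹ = [20996/248267 -51731/248267; 137/248267 10742/248267; 61509/248267 58655/248267]
x' − x̄ = [-1641986/248267, 233036/248267, -185806/248267] = K·y
y = (KᵀK)⁻¹·Kᵀ·(x' − x̄) = [-24, 22]
z = y + H·x̄ = [-24, 22] + [21, -24] = [-3, -2]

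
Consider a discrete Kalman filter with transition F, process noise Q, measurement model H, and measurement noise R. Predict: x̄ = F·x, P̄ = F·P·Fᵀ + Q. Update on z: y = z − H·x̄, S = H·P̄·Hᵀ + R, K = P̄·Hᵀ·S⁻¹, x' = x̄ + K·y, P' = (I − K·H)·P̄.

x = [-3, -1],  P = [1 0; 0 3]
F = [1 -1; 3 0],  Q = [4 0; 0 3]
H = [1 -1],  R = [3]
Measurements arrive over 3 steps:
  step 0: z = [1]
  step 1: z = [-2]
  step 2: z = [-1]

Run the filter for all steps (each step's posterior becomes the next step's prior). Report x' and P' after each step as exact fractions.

step 0: x' = [-64/17, -99/17], P' = [111/17 96/17; 96/17 123/17]
step 1: x' = [1310/1121, 2769/1121], P' = [7005/1121 6810/1121; 6810/1121 9825/1121]
step 2: x' = [-72233/76295, 16866/76295], P' = [478569/76295 457242/76295; 457242/76295 654711/76295]

step 0: x̄ = F·x = [-2, -9]
step 0: P̄ = F·P·Fᵀ + Q = [8 3; 3 12]
step 0: y = z − H·x̄ = [-6]
step 0: S = H·P̄·Hᵀ + R = [17]
step 0: K = P̄·Hᵀ·S⁻¹ = [5/17; -9/17]
step 0: x' = x̄ + K·y = [-64/17, -99/17]
step 0: P' = (I − K·H)·P̄ = [111/17 96/17; 96/17 123/17]
step 1: x̄ = F·x = [35/17, -192/17]
step 1: P̄ = F·P·Fᵀ + Q = [110/17 45/17; 45/17 1050/17]
step 1: y = z − H·x̄ = [-261/17]
step 1: S = H·P̄·Hᵀ + R = [1121/17]
step 1: K = P̄·Hᵀ·S⁻¹ = [65/1121; -1005/1121]
step 1: x' = x̄ + K·y = [1310/1121, 2769/1121]
step 1: P' = (I − K·H)·P̄ = [7005/1121 6810/1121; 6810/1121 9825/1121]
step 2: x̄ = F·x = [-1459/1121, 3930/1121]
step 2: P̄ = F·P·Fᵀ + Q = [7694/1121 585/1121; 585/1121 66408/1121]
step 2: y = z − H·x̄ = [4268/1121]
step 2: S = H·P̄·Hᵀ + R = [76295/1121]
step 2: K = P̄·Hᵀ·S⁻¹ = [7109/76295; -65823/76295]
step 2: x' = x̄ + K·y = [-72233/76295, 16866/76295]
step 2: P' = (I − K·H)·P̄ = [478569/76295 457242/76295; 457242/76295 654711/76295]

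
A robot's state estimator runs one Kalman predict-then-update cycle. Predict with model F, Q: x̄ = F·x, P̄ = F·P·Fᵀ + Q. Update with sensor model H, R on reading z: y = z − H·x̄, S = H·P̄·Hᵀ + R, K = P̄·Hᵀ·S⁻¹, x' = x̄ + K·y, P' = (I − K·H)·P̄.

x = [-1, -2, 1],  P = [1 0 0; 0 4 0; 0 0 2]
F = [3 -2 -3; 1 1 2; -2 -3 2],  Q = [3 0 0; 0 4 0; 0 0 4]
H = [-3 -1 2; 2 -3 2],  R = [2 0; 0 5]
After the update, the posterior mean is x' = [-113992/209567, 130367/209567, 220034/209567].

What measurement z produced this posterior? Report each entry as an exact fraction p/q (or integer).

x̄ = F·x = [-2, -1, 10]
P̄ = F·P·Fᵀ + Q = [46 -17 6; -17 17 -6; 6 -6 52]
S = H·P̄·Hᵀ + R = [491 -100; -100 874]
K = P̄·Hᵀ·S⁻¹ = [-39883/209567 65205/419134; 4764/209567 -45427/419134; 46904/209567 37497/209567]
x' − x̄ = [305142/209567, 339934/209567, -1875636/209567] = K·y
y = (KᵀK)⁻¹·Kᵀ·(x' − x̄) = [-24, -20]
z = y + H·x̄ = [-24, -20] + [27, 19] = [3, -1]

z = [3, -1]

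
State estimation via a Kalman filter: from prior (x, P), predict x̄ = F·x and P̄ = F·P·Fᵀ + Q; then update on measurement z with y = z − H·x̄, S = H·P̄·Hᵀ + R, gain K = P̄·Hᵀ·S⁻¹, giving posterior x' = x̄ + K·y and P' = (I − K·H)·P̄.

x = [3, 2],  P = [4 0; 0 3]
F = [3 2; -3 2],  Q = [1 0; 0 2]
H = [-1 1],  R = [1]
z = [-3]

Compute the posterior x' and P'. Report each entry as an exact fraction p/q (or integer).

x' = [829/148, 5/2]
P' = [1923/148 25/2; 25/2 13]

x̄ = F·x = [13, -5]
P̄ = F·P·Fᵀ + Q = [49 -24; -24 50]
y = z − H·x̄ = [15]
S = H·P̄·Hᵀ + R = [148]
K = P̄·Hᵀ·S⁻¹ = [-73/148; 1/2]
x' = x̄ + K·y = [829/148, 5/2]
P' = (I − K·H)·P̄ = [1923/148 25/2; 25/2 13]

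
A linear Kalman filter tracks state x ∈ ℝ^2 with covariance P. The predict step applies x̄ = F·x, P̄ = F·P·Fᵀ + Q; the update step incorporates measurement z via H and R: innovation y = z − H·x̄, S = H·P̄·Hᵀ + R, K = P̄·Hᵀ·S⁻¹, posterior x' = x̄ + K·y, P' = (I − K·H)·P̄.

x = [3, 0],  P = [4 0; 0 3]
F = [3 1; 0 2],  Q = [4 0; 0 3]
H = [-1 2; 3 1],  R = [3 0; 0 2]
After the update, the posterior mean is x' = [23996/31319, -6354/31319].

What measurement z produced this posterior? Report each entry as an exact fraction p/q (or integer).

x̄ = F·x = [9, 0]
P̄ = F·P·Fᵀ + Q = [43 6; 6 15]
S = H·P̄·Hᵀ + R = [82 -69; -69 440]
K = P̄·Hᵀ·S⁻¹ = [-4325/31319 8931/31319; 12837/31319 4362/31319]
x' − x̄ = [-257875/31319, -6354/31319] = K·y
y = (KᵀK)⁻¹·Kᵀ·(x' − x̄) = [8, -25]
z = y + H·x̄ = [8, -25] + [-9, 27] = [-1, 2]

z = [-1, 2]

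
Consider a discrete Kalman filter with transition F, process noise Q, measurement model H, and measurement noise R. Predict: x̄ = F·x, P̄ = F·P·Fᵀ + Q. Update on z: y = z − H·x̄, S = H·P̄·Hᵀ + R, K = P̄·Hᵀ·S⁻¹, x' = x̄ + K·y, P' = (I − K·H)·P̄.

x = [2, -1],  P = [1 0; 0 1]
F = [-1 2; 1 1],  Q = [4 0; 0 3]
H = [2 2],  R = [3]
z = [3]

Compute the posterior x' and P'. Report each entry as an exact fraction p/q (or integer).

x' = [-88/67, 175/67]
P' = [203/67 -173/67; -173/67 191/67]

x̄ = F·x = [-4, 1]
P̄ = F·P·Fᵀ + Q = [9 1; 1 5]
y = z − H·x̄ = [9]
S = H·P̄·Hᵀ + R = [67]
K = P̄·Hᵀ·S⁻¹ = [20/67; 12/67]
x' = x̄ + K·y = [-88/67, 175/67]
P' = (I − K·H)·P̄ = [203/67 -173/67; -173/67 191/67]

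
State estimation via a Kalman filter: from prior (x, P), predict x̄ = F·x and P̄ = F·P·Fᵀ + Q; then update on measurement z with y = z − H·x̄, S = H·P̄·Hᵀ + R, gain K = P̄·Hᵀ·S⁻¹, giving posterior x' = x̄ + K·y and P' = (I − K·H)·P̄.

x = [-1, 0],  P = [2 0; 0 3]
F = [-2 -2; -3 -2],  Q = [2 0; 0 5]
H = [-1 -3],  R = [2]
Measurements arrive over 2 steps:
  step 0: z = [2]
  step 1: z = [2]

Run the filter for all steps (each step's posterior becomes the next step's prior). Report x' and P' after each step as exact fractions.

step 0: x̄ = F·x = [2, 3]
step 0: P̄ = F·P·Fᵀ + Q = [22 24; 24 35]
step 0: y = z − H·x̄ = [13]
step 0: S = H·P̄·Hᵀ + R = [483]
step 0: K = P̄·Hᵀ·S⁻¹ = [-94/483; -43/161]
step 0: x' = x̄ + K·y = [-256/483, -76/161]
step 0: P' = (I − K·H)·P̄ = [1790/483 -178/161; -178/161 88/161]
step 1: x̄ = F·x = [968/483, 408/161]
step 1: P̄ = F·P·Fᵀ + Q = [4910/483 2152/161; 2152/161 4391/161]
step 1: y = z − H·x̄ = [5606/483]
step 1: S = H·P̄·Hᵀ + R = [163169/483]
step 1: K = P̄·Hᵀ·S⁻¹ = [-24278/163169; -45975/163169]
step 1: x' = x̄ + K·y = [45228/163169, -120118/163169]
step 1: P' = (I − K·H)·P̄ = [438382/163169 -129942/163169; -129942/163169 73964/163169]

step 0: x' = [-256/483, -76/161], P' = [1790/483 -178/161; -178/161 88/161]
step 1: x' = [45228/163169, -120118/163169], P' = [438382/163169 -129942/163169; -129942/163169 73964/163169]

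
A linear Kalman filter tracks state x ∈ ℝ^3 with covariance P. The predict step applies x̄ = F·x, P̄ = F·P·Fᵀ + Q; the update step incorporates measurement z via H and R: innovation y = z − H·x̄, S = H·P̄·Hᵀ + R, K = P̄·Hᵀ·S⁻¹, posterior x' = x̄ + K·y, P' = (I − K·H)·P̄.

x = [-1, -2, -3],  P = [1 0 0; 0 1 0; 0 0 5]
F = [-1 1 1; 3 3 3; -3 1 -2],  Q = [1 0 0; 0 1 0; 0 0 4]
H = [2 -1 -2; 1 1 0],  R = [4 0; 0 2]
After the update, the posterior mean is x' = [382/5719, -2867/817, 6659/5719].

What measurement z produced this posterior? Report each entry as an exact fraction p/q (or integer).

x̄ = F·x = [-4, -18, 7]
P̄ = F·P·Fᵀ + Q = [8 15 -6; 15 64 -36; -6 -36 34]
S = H·P̄·Hᵀ + R = [80 51; 51 104]
K = P̄·Hᵀ·S⁻¹ = [179/5719 1177/5719; -11/817 626/817; -2434/5719 -1116/5719]
x' − x̄ = [23258/5719, 11839/817, -33374/5719] = K·y
y = (KᵀK)⁻¹·Kᵀ·(x' − x̄) = [5, 19]
z = y + H·x̄ = [5, 19] + [-4, -22] = [1, -3]

z = [1, -3]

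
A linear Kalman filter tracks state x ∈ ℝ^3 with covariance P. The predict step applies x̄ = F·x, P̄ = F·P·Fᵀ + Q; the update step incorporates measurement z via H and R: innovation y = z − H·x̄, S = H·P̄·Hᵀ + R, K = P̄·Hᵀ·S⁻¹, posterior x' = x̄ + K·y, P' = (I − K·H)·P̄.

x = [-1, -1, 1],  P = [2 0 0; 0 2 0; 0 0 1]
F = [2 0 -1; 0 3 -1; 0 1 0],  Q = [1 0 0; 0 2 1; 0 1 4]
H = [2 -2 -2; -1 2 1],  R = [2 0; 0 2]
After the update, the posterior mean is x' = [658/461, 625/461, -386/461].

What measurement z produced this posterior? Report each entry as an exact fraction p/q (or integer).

x̄ = F·x = [-3, -4, -1]
P̄ = F·P·Fᵀ + Q = [10 1 0; 1 21 7; 0 7 6]
S = H·P̄·Hᵀ + R = [198 -152; -152 126]
K = P̄·Hᵀ·S⁻¹ = [263/461 288/461; 123/461 324/461; -59/461 2/461]
x' − x̄ = [2041/461, 2469/461, 75/461] = K·y
y = (KᵀK)⁻¹·Kᵀ·(x' − x̄) = [-1, 8]
z = y + H·x̄ = [-1, 8] + [4, -6] = [3, 2]

z = [3, 2]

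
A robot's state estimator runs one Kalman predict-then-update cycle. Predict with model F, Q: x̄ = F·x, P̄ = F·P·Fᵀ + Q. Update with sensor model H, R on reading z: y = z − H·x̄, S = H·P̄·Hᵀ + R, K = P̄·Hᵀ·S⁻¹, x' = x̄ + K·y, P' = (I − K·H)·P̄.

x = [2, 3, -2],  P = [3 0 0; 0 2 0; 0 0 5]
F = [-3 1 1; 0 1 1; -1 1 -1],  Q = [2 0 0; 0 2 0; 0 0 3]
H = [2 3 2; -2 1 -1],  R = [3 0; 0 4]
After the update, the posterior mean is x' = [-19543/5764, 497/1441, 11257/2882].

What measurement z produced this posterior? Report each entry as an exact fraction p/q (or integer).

x̄ = F·x = [-5, 1, 3]
P̄ = F·P·Fᵀ + Q = [36 7 6; 7 9 -3; 6 -3 13]
S = H·P̄·Hᵀ + R = [376 -204; -204 172]
K = P̄·Hᵀ·S⁻¹ = [447/2882 -1319/5764; 1403/5764 1597/5764; -181/5764 -1153/5764]
x' − x̄ = [9277/5764, -944/1441, 2611/2882] = K·y
y = (KᵀK)⁻¹·Kᵀ·(x' − x̄) = [3, -5]
z = y + H·x̄ = [3, -5] + [-1, 8] = [2, 3]

z = [2, 3]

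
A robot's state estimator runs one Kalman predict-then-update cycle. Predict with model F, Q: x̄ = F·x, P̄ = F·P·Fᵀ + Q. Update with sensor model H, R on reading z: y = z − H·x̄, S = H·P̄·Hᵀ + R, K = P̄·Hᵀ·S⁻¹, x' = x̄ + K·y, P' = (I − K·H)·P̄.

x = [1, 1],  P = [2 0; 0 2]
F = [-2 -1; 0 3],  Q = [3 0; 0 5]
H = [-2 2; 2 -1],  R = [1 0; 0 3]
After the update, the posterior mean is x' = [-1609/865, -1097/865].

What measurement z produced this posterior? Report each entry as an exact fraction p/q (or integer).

z = [1, -3]

x̄ = F·x = [-3, 3]
P̄ = F·P·Fᵀ + Q = [13 -6; -6 23]
S = H·P̄·Hᵀ + R = [193 -134; -134 102]
K = P̄·Hᵀ·S⁻¹ = [206/865 542/865; 613/865 1017/1730]
x' − x̄ = [986/865, -3692/865] = K·y
y = (KᵀK)⁻¹·Kᵀ·(x' − x̄) = [-11, 6]
z = y + H·x̄ = [-11, 6] + [12, -9] = [1, -3]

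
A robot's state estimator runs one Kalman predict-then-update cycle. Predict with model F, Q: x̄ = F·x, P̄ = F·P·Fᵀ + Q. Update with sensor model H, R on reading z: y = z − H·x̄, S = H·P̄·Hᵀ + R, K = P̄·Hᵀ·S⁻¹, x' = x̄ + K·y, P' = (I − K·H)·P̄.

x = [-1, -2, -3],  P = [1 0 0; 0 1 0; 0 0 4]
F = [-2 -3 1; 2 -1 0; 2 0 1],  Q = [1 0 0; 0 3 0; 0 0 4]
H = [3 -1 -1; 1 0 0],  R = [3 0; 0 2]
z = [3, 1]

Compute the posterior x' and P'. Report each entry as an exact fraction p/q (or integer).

x' = [677/955, 1661/955, -571/191]
P' = [1114/955 1252/955 352/191; 1252/955 4591/955 -20/191; 352/191 -20/191 1268/191]

x̄ = F·x = [5, 0, -5]
P̄ = F·P·Fᵀ + Q = [18 -1 0; -1 8 4; 0 4 12]
y = z − H·x̄ = [-17, -4]
S = H·P̄·Hᵀ + R = [199 55; 55 20]
K = P̄·Hᵀ·S⁻¹ = [22/191 557/955; -49/191 626/955; -64/191 176/191]
x' = x̄ + K·y = [677/955, 1661/955, -571/191]
P' = (I − K·H)·P̄ = [1114/955 1252/955 352/191; 1252/955 4591/955 -20/191; 352/191 -20/191 1268/191]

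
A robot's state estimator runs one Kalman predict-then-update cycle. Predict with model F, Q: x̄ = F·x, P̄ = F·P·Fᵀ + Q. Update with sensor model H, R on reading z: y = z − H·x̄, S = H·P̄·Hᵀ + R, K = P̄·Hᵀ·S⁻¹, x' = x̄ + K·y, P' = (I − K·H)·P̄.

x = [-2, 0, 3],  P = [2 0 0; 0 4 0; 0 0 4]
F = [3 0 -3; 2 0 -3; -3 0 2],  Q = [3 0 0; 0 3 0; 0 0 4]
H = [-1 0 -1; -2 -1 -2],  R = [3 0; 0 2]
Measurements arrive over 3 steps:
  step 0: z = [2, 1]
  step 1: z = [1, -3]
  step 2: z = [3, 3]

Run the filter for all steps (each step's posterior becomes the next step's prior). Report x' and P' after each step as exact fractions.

step 0: x̄ = F·x = [-15, -13, 12]
step 0: P̄ = F·P·Fᵀ + Q = [57 48 -42; 48 47 -36; -42 -36 38]
step 0: y = z − H·x̄ = [-1, -18]
step 0: S = H·P̄·Hᵀ + R = [14 34; 34 141]
step 0: K = P̄·Hᵀ·S⁻¹ = [537/818 -291/409; 361/409 -293/409; -466/409 240/409]
step 0: x' = x̄ + K·y = [-2331/818, -404/409, 1054/409]
step 0: P' = (I − K·H)·P̄ = [9285/818 2193/409 -5448/409; 2193/409 2752/409 -3276/409; -5448/409 -3276/409 6846/409]
step 1: x̄ = F·x = [-13317/818, -5493/409, 11209/818]
step 1: P̄ = F·P·Fᵀ + Q = [405375/818 171189/409 -329157/818; 171189/409 146787/409 -139755/409; -329157/818 -139755/409 272357/818]
step 1: y = z − H·x̄ = [-645/409, -8828/409]
step 1: S = H·P̄·Hᵀ + R = [10936/409 50852/409; 50852/409 312177/409]
step 1: K = P̄·Hᵀ·S⁻¹ = [72753/88024 -20403/22006; 1037169/1012276 -212196/253069; -690335/506138 215565/253069]
step 1: x' = x̄ + K·y = [213783/88024, 3089631/1012276, -640708/253069]
step 1: P' = (I − K·H)·P̄ = [1033077/88024 299871/44012 -156417/11003; 299871/44012 3960291/506138 -2502135/253069; -156417/11003 -2502135/253069 9266187/506138]
step 2: x̄ = F·x = [30128019/2024552, 12605505/1012276, -25002355/2024552]
step 2: P̄ = F·P·Fᵀ + Q = [1071556431/2024552 453929139/1012276 -867946347/2024552; 453929139/1012276 97508526/253069 -369551289/1012276; -867946347/2024552 -369551289/1012276 715572875/2024552]
step 2: y = z − H·x̄ = [1399915/253069, 20767997/1012276]
step 2: S = H·P̄·Hᵀ + R = [14327567/506138 67807231/506138; 67807231/506138 208010820/253069]
step 2: K = P̄·Hᵀ·S⁻¹ = [8822943357/10769848102 -9949141431/10769848102; 5506359498/5384924051 -4513927011/5384924051; -14600531779/10769848102 9135454659/10769848102]
step 2: x' = x̄ + K·y = [9915947289/21539696204, 4907955393/5384924051, -52690573719/21539696204]
step 2: P' = (I − K·H)·P̄ = [249970146999/21539696204 36417971502/5384924051 -302907807141/21539696204; 36417971502/5384924051 42066011010/5384924051 -52937049996/5384924051; -302907807141/21539696204 -52937049996/5384924051 390510997815/21539696204]

step 0: x' = [-2331/818, -404/409, 1054/409], P' = [9285/818 2193/409 -5448/409; 2193/409 2752/409 -3276/409; -5448/409 -3276/409 6846/409]
step 1: x' = [213783/88024, 3089631/1012276, -640708/253069], P' = [1033077/88024 299871/44012 -156417/11003; 299871/44012 3960291/506138 -2502135/253069; -156417/11003 -2502135/253069 9266187/506138]
step 2: x' = [9915947289/21539696204, 4907955393/5384924051, -52690573719/21539696204], P' = [249970146999/21539696204 36417971502/5384924051 -302907807141/21539696204; 36417971502/5384924051 42066011010/5384924051 -52937049996/5384924051; -302907807141/21539696204 -52937049996/5384924051 390510997815/21539696204]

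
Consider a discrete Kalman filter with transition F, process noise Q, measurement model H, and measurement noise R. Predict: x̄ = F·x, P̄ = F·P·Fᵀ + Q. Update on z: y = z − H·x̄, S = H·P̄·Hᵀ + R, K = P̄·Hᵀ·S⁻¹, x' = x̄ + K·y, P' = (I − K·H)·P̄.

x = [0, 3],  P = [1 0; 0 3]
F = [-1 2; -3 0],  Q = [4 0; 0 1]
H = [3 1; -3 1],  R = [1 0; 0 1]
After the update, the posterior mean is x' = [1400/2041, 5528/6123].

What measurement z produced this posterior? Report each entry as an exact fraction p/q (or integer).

x̄ = F·x = [6, 0]
P̄ = F·P·Fᵀ + Q = [17 3; 3 10]
S = H·P̄·Hᵀ + R = [182 -143; -143 146]
K = P̄·Hᵀ·S⁻¹ = [340/2041 -26/157; 2917/6123 223/471]
x' − x̄ = [-10846/2041, 5528/6123] = K·y
y = (KᵀK)⁻¹·Kᵀ·(x' − x̄) = [-15, 17]
z = y + H·x̄ = [-15, 17] + [18, -18] = [3, -1]

z = [3, -1]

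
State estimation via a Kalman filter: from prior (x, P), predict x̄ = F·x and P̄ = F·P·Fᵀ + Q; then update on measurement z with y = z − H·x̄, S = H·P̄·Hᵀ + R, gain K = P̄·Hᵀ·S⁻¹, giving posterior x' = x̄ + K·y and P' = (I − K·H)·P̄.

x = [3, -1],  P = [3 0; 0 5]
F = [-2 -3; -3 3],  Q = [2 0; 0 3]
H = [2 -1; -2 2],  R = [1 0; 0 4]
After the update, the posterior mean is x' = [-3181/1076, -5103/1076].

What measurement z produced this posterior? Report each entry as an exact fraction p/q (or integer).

z = [-1, -3]

x̄ = F·x = [-3, -12]
P̄ = F·P·Fᵀ + Q = [59 -27; -27 75]
S = H·P̄·Hᵀ + R = [420 -548; -548 756]
K = P̄·Hᵀ·S⁻¹ = [3841/4304 1805/4304; 3567/4304 3747/4304]
x' − x̄ = [47/1076, 7809/1076] = K·y
y = (KᵀK)⁻¹·Kᵀ·(x' − x̄) = [-7, 15]
z = y + H·x̄ = [-7, 15] + [6, -18] = [-1, -3]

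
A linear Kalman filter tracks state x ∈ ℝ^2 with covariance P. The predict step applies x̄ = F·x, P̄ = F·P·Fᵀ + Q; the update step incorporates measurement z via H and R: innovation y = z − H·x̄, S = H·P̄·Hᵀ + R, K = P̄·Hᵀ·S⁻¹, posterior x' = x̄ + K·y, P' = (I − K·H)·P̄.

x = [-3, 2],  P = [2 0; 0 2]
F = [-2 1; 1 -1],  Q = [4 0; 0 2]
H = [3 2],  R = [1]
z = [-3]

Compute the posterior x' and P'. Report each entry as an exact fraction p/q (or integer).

x̄ = F·x = [8, -5]
P̄ = F·P·Fᵀ + Q = [14 -6; -6 6]
y = z − H·x̄ = [-17]
S = H·P̄·Hᵀ + R = [79]
K = P̄·Hᵀ·S⁻¹ = [30/79; -6/79]
x' = x̄ + K·y = [122/79, -293/79]
P' = (I − K·H)·P̄ = [206/79 -294/79; -294/79 438/79]

x' = [122/79, -293/79]
P' = [206/79 -294/79; -294/79 438/79]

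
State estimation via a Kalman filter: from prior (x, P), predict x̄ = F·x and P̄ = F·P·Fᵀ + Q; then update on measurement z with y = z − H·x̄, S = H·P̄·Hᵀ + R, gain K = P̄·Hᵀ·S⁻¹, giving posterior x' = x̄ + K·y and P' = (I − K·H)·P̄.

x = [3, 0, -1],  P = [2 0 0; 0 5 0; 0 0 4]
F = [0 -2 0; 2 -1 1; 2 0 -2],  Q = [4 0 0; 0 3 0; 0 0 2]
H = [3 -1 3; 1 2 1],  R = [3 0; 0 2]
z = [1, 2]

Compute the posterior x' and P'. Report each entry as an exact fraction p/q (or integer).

x̄ = F·x = [0, 5, 8]
P̄ = F·P·Fᵀ + Q = [24 10 0; 10 20 0; 0 0 26]
y = z − H·x̄ = [-18, -16]
S = H·P̄·Hᵀ + R = [413 160; 160 172]
K = P̄·Hᵀ·S⁻¹ = [906/11359 2063/11359; -1570/11359 9525/22718; 2314/11359 -871/22718]
x' = x̄ + K·y = [-49316/11359, 8855/11359, 56188/11359]
P' = (I − K·H)·P̄ = [125672/11359 1380/11359 -124306/11359; 1380/11359 4755/11359 -1365/11359; -124306/11359 -1365/11359 126165/11359]

x' = [-49316/11359, 8855/11359, 56188/11359]
P' = [125672/11359 1380/11359 -124306/11359; 1380/11359 4755/11359 -1365/11359; -124306/11359 -1365/11359 126165/11359]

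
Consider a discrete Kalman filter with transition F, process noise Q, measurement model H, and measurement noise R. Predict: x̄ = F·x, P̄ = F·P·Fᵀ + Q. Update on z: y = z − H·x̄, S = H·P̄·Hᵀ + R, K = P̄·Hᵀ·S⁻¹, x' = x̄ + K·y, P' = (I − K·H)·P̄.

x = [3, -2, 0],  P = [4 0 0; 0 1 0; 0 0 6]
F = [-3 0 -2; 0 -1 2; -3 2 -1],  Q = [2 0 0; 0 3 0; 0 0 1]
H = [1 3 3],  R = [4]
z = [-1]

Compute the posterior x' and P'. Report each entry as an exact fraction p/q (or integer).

x' = [-203/633, 668/211, -734/211]
P' = [21290/633 -5868/211 3562/211; -5868/211 5800/211 -3836/211; 3562/211 -3836/211 2714/211]

x̄ = F·x = [-9, 2, -13]
P̄ = F·P·Fᵀ + Q = [62 -24 48; -24 28 -14; 48 -14 47]
y = z − H·x̄ = [41]
S = H·P̄·Hᵀ + R = [633]
K = P̄·Hᵀ·S⁻¹ = [134/633; 6/211; 49/211]
x' = x̄ + K·y = [-203/633, 668/211, -734/211]
P' = (I − K·H)·P̄ = [21290/633 -5868/211 3562/211; -5868/211 5800/211 -3836/211; 3562/211 -3836/211 2714/211]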